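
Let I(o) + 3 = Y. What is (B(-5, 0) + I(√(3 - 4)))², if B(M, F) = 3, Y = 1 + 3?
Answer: 16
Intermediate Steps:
Y = 4
I(o) = 1 (I(o) = -3 + 4 = 1)
(B(-5, 0) + I(√(3 - 4)))² = (3 + 1)² = 4² = 16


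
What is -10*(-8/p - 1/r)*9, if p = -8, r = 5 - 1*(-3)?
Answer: -315/4 ≈ -78.750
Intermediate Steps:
r = 8 (r = 5 + 3 = 8)
-10*(-8/p - 1/r)*9 = -10*(-8/(-8) - 1/8)*9 = -10*(-8*(-⅛) - 1*⅛)*9 = -10*(1 - ⅛)*9 = -10*7/8*9 = -35/4*9 = -315/4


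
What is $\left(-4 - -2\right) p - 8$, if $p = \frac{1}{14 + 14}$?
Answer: $- \frac{113}{14} \approx -8.0714$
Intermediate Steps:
$p = \frac{1}{28} \approx 0.035714$
$\left(-4 - -2\right) p - 8 = \left(-4 - -2\right) \frac{1}{28} - 8 = \left(-4 + 2\right) \frac{1}{28} - 8 = \left(-2\right) \frac{1}{28} - 8 = - \frac{1}{14} - 8 = - \frac{113}{14}$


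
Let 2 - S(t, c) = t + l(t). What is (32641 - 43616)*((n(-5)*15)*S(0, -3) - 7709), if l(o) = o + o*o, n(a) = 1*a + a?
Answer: 87898775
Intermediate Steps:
n(a) = 2*a (n(a) = a + a = 2*a)
l(o) = o + o²
S(t, c) = 2 - t - t*(1 + t) (S(t, c) = 2 - (t + t*(1 + t)) = 2 + (-t - t*(1 + t)) = 2 - t - t*(1 + t))
(32641 - 43616)*((n(-5)*15)*S(0, -3) - 7709) = (32641 - 43616)*(((2*(-5))*15)*(2 - 1*0 - 1*0*(1 + 0)) - 7709) = -10975*((-10*15)*(2 + 0 - 1*0*1) - 7709) = -10975*(-150*(2 + 0 + 0) - 7709) = -10975*(-150*2 - 7709) = -10975*(-300 - 7709) = -10975*(-8009) = 87898775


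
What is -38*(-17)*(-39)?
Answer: -25194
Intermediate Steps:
-38*(-17)*(-39) = 646*(-39) = -25194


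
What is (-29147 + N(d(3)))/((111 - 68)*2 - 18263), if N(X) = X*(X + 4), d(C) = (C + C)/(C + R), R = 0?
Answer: 29135/18177 ≈ 1.6028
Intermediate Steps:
d(C) = 2 (d(C) = (C + C)/(C + 0) = (2*C)/C = 2)
N(X) = X*(4 + X)
(-29147 + N(d(3)))/((111 - 68)*2 - 18263) = (-29147 + 2*(4 + 2))/((111 - 68)*2 - 18263) = (-29147 + 2*6)/(43*2 - 18263) = (-29147 + 12)/(86 - 18263) = -29135/(-18177) = -29135*(-1/18177) = 29135/18177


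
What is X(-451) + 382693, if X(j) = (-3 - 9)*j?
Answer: 388105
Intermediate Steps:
X(j) = -12*j
X(-451) + 382693 = -12*(-451) + 382693 = 5412 + 382693 = 388105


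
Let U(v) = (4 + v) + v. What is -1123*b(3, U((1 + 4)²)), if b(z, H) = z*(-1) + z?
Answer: 0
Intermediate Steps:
U(v) = 4 + 2*v
b(z, H) = 0 (b(z, H) = -z + z = 0)
-1123*b(3, U((1 + 4)²)) = -1123*0 = 0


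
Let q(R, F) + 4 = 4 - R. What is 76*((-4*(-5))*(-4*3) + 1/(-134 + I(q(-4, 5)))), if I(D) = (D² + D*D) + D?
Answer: -893798/49 ≈ -18241.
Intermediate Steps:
q(R, F) = -R (q(R, F) = -4 + (4 - R) = -R)
I(D) = D + 2*D² (I(D) = (D² + D²) + D = 2*D² + D = D + 2*D²)
76*((-4*(-5))*(-4*3) + 1/(-134 + I(q(-4, 5)))) = 76*((-4*(-5))*(-4*3) + 1/(-134 + (-1*(-4))*(1 + 2*(-1*(-4))))) = 76*(20*(-12) + 1/(-134 + 4*(1 + 2*4))) = 76*(-240 + 1/(-134 + 4*(1 + 8))) = 76*(-240 + 1/(-134 + 4*9)) = 76*(-240 + 1/(-134 + 36)) = 76*(-240 + 1/(-98)) = 76*(-240 - 1/98) = 76*(-23521/98) = -893798/49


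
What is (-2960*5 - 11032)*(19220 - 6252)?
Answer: -334989376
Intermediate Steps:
(-2960*5 - 11032)*(19220 - 6252) = (-14800 - 11032)*12968 = -25832*12968 = -334989376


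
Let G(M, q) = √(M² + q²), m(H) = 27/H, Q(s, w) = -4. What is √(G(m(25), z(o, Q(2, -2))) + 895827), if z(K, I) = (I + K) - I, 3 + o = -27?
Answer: √(22395675 + 3*√62581)/5 ≈ 946.50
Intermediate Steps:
o = -30 (o = -3 - 27 = -30)
z(K, I) = K
√(G(m(25), z(o, Q(2, -2))) + 895827) = √(√((27/25)² + (-30)²) + 895827) = √(√((27*(1/25))² + 900) + 895827) = √(√((27/25)² + 900) + 895827) = √(√(729/625 + 900) + 895827) = √(√(563229/625) + 895827) = √(3*√62581/25 + 895827) = √(895827 + 3*√62581/25)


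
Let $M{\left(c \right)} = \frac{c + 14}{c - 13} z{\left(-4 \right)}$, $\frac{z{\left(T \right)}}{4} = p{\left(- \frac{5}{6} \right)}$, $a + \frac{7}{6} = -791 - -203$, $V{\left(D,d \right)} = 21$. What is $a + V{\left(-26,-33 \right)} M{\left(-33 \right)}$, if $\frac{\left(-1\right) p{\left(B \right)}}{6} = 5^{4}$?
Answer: $- \frac{18036305}{138} \approx -1.307 \cdot 10^{5}$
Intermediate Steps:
$p{\left(B \right)} = -3750$ ($p{\left(B \right)} = - 6 \cdot 5^{4} = \left(-6\right) 625 = -3750$)
$a = - \frac{3535}{6}$ ($a = - \frac{7}{6} - 588 = - \frac{3535}{6} \approx -589.17$)
$z{\left(T \right)} = -15000$ ($z{\left(T \right)} = 4 \left(-3750\right) = -15000$)
$M{\left(c \right)} = - \frac{15000 \left(14 + c\right)}{-13 + c}$ ($M{\left(c \right)} = \frac{c + 14}{c - 13} \left(-15000\right) = \frac{14 + c}{-13 + c} \left(-15000\right) = - \frac{15000 \left(14 + c\right)}{-13 + c}$)
$a + V{\left(-26,-33 \right)} M{\left(-33 \right)} = - \frac{3535}{6} + 21 \frac{15000 \left(-14 - -33\right)}{-13 - 33} = - \frac{3535}{6} + 21 \frac{15000 \left(-14 + 33\right)}{-46} = - \frac{3535}{6} + 21 \cdot 15000 \left(- \frac{1}{46}\right) 19 = - \frac{3535}{6} + 21 \left(- \frac{142500}{23}\right) = - \frac{3535}{6} - \frac{2992500}{23} = - \frac{18036305}{138}$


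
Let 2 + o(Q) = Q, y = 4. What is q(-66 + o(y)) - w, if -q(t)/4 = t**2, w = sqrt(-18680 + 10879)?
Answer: -16384 - I*sqrt(7801) ≈ -16384.0 - 88.323*I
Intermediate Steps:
o(Q) = -2 + Q
w = I*sqrt(7801) (w = sqrt(-7801) = I*sqrt(7801) ≈ 88.323*I)
q(t) = -4*t**2
q(-66 + o(y)) - w = -4*(-66 + (-2 + 4))**2 - I*sqrt(7801) = -4*(-66 + 2)**2 - I*sqrt(7801) = -4*(-64)**2 - I*sqrt(7801) = -4*4096 - I*sqrt(7801) = -16384 - I*sqrt(7801)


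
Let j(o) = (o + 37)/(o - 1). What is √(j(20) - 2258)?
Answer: I*√2255 ≈ 47.487*I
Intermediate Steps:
j(o) = (37 + o)/(-1 + o)
√(j(20) - 2258) = √((37 + 20)/(-1 + 20) - 2258) = √(57/19 - 2258) = √((1/19)*57 - 2258) = √(3 - 2258) = √(-2255) = I*√2255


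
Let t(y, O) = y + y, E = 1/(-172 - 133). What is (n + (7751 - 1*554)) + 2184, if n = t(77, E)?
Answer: 9535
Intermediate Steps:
E = -1/305 (E = 1/(-305) = -1/305 ≈ -0.0032787)
t(y, O) = 2*y
n = 154 (n = 2*77 = 154)
(n + (7751 - 1*554)) + 2184 = (154 + (7751 - 1*554)) + 2184 = (154 + (7751 - 554)) + 2184 = (154 + 7197) + 2184 = 7351 + 2184 = 9535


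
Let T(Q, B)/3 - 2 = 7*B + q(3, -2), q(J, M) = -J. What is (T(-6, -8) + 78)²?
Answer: 8649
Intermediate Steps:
T(Q, B) = -3 + 21*B (T(Q, B) = 6 + 3*(7*B - 1*3) = 6 + 3*(7*B - 3) = 6 + 3*(-3 + 7*B) = 6 + (-9 + 21*B) = -3 + 21*B)
(T(-6, -8) + 78)² = ((-3 + 21*(-8)) + 78)² = ((-3 - 168) + 78)² = (-171 + 78)² = (-93)² = 8649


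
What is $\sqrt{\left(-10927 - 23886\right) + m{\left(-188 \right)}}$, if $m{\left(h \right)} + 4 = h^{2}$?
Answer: $\sqrt{527} \approx 22.956$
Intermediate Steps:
$m{\left(h \right)} = -4 + h^{2}$
$\sqrt{\left(-10927 - 23886\right) + m{\left(-188 \right)}} = \sqrt{\left(-10927 - 23886\right) - \left(4 - \left(-188\right)^{2}\right)} = \sqrt{-34813 + \left(-4 + 35344\right)} = \sqrt{-34813 + 35340} = \sqrt{527}$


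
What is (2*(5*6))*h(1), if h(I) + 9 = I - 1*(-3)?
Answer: -300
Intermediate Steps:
h(I) = -6 + I (h(I) = -9 + (I - 1*(-3)) = -9 + (I + 3) = -9 + (3 + I) = -6 + I)
(2*(5*6))*h(1) = (2*(5*6))*(-6 + 1) = (2*30)*(-5) = 60*(-5) = -300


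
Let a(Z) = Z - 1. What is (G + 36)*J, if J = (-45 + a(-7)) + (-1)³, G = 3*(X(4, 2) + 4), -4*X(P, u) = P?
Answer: -2430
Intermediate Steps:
X(P, u) = -P/4
a(Z) = -1 + Z
G = 9 (G = 3*(-¼*4 + 4) = 3*(-1 + 4) = 3*3 = 9)
J = -54 (J = (-45 + (-1 - 7)) + (-1)³ = (-45 - 8) - 1 = -53 - 1 = -54)
(G + 36)*J = (9 + 36)*(-54) = 45*(-54) = -2430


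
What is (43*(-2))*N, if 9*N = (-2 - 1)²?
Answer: -86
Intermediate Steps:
N = 1 (N = (-2 - 1)²/9 = (⅑)*(-3)² = (⅑)*9 = 1)
(43*(-2))*N = (43*(-2))*1 = -86*1 = -86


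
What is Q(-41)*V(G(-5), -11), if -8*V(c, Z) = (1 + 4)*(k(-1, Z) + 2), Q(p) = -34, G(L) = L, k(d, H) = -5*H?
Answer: 4845/4 ≈ 1211.3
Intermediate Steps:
V(c, Z) = -5/4 + 25*Z/8 (V(c, Z) = -(1 + 4)*(-5*Z + 2)/8 = -5*(2 - 5*Z)/8 = -(10 - 25*Z)/8 = -5/4 + 25*Z/8)
Q(-41)*V(G(-5), -11) = -34*(-5/4 + (25/8)*(-11)) = -34*(-5/4 - 275/8) = -34*(-285/8) = 4845/4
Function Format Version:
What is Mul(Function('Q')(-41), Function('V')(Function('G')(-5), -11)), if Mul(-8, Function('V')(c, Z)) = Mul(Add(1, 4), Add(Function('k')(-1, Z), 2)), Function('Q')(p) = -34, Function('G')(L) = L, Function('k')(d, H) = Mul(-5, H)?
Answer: Rational(4845, 4) ≈ 1211.3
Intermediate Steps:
Function('V')(c, Z) = Add(Rational(-5, 4), Mul(Rational(25, 8), Z)) (Function('V')(c, Z) = Mul(Rational(-1, 8), Mul(Add(1, 4), Add(Mul(-5, Z), 2))) = Mul(Rational(-1, 8), Mul(5, Add(2, Mul(-5, Z)))) = Mul(Rational(-1, 8), Add(10, Mul(-25, Z))) = Add(Rational(-5, 4), Mul(Rational(25, 8), Z)))
Mul(Function('Q')(-41), Function('V')(Function('G')(-5), -11)) = Mul(-34, Add(Rational(-5, 4), Mul(Rational(25, 8), -11))) = Mul(-34, Add(Rational(-5, 4), Rational(-275, 8))) = Mul(-34, Rational(-285, 8)) = Rational(4845, 4)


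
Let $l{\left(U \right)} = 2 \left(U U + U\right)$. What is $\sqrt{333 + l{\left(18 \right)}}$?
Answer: $3 \sqrt{113} \approx 31.89$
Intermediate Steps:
$l{\left(U \right)} = 2 U + 2 U^{2}$ ($l{\left(U \right)} = 2 \left(U^{2} + U\right) = 2 \left(U + U^{2}\right) = 2 U + 2 U^{2}$)
$\sqrt{333 + l{\left(18 \right)}} = \sqrt{333 + 2 \cdot 18 \left(1 + 18\right)} = \sqrt{333 + 2 \cdot 18 \cdot 19} = \sqrt{333 + 684} = \sqrt{1017} = 3 \sqrt{113}$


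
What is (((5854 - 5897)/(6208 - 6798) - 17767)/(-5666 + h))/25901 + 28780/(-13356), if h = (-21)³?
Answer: -1641204173802257/761653593432270 ≈ -2.1548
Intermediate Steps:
h = -9261
(((5854 - 5897)/(6208 - 6798) - 17767)/(-5666 + h))/25901 + 28780/(-13356) = (((5854 - 5897)/(6208 - 6798) - 17767)/(-5666 - 9261))/25901 + 28780/(-13356) = ((-43/(-590) - 17767)/(-14927))*(1/25901) + 28780*(-1/13356) = ((-43*(-1/590) - 17767)*(-1/14927))*(1/25901) - 7195/3339 = ((43/590 - 17767)*(-1/14927))*(1/25901) - 7195/3339 = -10482487/590*(-1/14927)*(1/25901) - 7195/3339 = (10482487/8806930)*(1/25901) - 7195/3339 = 10482487/228108293930 - 7195/3339 = -1641204173802257/761653593432270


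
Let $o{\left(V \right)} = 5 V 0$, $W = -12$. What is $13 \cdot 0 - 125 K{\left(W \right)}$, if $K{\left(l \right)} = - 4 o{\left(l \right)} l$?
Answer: $0$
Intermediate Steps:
$o{\left(V \right)} = 0$
$K{\left(l \right)} = 0$ ($K{\left(l \right)} = - 4 \cdot 0 l = \left(-4\right) 0 = 0$)
$13 \cdot 0 - 125 K{\left(W \right)} = 13 \cdot 0 - 0 = 0 + 0 = 0$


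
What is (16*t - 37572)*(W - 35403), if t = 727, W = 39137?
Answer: -96859960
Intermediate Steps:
(16*t - 37572)*(W - 35403) = (16*727 - 37572)*(39137 - 35403) = (11632 - 37572)*3734 = -25940*3734 = -96859960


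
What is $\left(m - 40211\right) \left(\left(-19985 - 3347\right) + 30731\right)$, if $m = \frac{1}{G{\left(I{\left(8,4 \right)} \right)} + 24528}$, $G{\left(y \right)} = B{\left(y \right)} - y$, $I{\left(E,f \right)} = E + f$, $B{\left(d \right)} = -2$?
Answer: $- \frac{1041919202821}{3502} \approx -2.9752 \cdot 10^{8}$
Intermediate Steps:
$G{\left(y \right)} = -2 - y$
$m = \frac{1}{24514}$ ($m = \frac{1}{\left(-2 - \left(8 + 4\right)\right) + 24528} = \frac{1}{\left(-2 - 12\right) + 24528} = \frac{1}{-14 + 24528} = \frac{1}{24514} \approx 4.0793 \cdot 10^{-5}$)
$\left(m - 40211\right) \left(\left(-19985 - 3347\right) + 30731\right) = \left(\frac{1}{24514} - 40211\right) \left(\left(-19985 - 3347\right) + 30731\right) = - \frac{985732453 \left(\left(-19985 - 3347\right) + 30731\right)}{24514} = - \frac{985732453 \left(-23332 + 30731\right)}{24514} = \left(- \frac{985732453}{24514}\right) 7399 = - \frac{1041919202821}{3502}$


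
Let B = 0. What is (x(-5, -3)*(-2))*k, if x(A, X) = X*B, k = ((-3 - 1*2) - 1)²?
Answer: 0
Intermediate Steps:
k = 36 (k = ((-3 - 2) - 1)² = (-5 - 1)² = (-6)² = 36)
x(A, X) = 0 (x(A, X) = X*0 = 0)
(x(-5, -3)*(-2))*k = (0*(-2))*36 = 0*36 = 0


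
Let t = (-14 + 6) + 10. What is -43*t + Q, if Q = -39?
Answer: -125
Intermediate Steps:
t = 2 (t = -8 + 10 = 2)
-43*t + Q = -43*2 - 39 = -86 - 39 = -125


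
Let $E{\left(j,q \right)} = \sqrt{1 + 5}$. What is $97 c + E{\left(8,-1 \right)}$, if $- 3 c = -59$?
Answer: $\frac{5723}{3} + \sqrt{6} \approx 1910.1$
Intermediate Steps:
$c = \frac{59}{3}$ ($c = \left(- \frac{1}{3}\right) \left(-59\right) = \frac{59}{3} \approx 19.667$)
$E{\left(j,q \right)} = \sqrt{6}$
$97 c + E{\left(8,-1 \right)} = 97 \cdot \frac{59}{3} + \sqrt{6} = \frac{5723}{3} + \sqrt{6}$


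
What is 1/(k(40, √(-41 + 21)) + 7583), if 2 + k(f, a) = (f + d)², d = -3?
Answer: 1/8950 ≈ 0.00011173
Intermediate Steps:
k(f, a) = -2 + (-3 + f)² (k(f, a) = -2 + (f - 3)² = -2 + (-3 + f)²)
1/(k(40, √(-41 + 21)) + 7583) = 1/((-2 + (-3 + 40)²) + 7583) = 1/((-2 + 37²) + 7583) = 1/((-2 + 1369) + 7583) = 1/(1367 + 7583) = 1/8950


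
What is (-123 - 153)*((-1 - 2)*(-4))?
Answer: -3312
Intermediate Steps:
(-123 - 153)*((-1 - 2)*(-4)) = -(-828)*(-4) = -276*12 = -3312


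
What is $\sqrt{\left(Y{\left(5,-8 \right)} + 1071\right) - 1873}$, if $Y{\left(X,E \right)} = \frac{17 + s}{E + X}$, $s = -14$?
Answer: $i \sqrt{803} \approx 28.337 i$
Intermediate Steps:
$Y{\left(X,E \right)} = \frac{3}{E + X}$ ($Y{\left(X,E \right)} = \frac{17 - 14}{E + X} = \frac{3}{E + X}$)
$\sqrt{\left(Y{\left(5,-8 \right)} + 1071\right) - 1873} = \sqrt{\left(\frac{3}{-8 + 5} + 1071\right) - 1873} = \sqrt{\left(\frac{3}{-3} + 1071\right) - 1873} = \sqrt{\left(3 \left(- \frac{1}{3}\right) + 1071\right) - 1873} = \sqrt{\left(-1 + 1071\right) - 1873} = \sqrt{1070 - 1873} = \sqrt{-803} = i \sqrt{803}$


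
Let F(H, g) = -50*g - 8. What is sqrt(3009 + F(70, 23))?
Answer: sqrt(1851) ≈ 43.023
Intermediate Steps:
F(H, g) = -8 - 50*g
sqrt(3009 + F(70, 23)) = sqrt(3009 + (-8 - 50*23)) = sqrt(3009 + (-8 - 1150)) = sqrt(3009 - 1158) = sqrt(1851)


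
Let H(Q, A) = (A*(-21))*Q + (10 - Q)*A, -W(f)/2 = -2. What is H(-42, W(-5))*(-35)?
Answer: -130760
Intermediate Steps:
W(f) = 4 (W(f) = -2*(-2) = 4)
H(Q, A) = A*(10 - Q) - 21*A*Q (H(Q, A) = (-21*A)*Q + A*(10 - Q) = -21*A*Q + A*(10 - Q) = A*(10 - Q) - 21*A*Q)
H(-42, W(-5))*(-35) = (2*4*(5 - 11*(-42)))*(-35) = (2*4*(5 + 462))*(-35) = (2*4*467)*(-35) = 3736*(-35) = -130760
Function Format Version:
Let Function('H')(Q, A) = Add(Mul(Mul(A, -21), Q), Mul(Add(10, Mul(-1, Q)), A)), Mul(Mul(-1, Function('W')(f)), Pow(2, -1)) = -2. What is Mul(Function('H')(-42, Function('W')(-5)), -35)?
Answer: -130760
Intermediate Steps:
Function('W')(f) = 4 (Function('W')(f) = Mul(-2, -2) = 4)
Function('H')(Q, A) = Add(Mul(A, Add(10, Mul(-1, Q))), Mul(-21, A, Q)) (Function('H')(Q, A) = Add(Mul(Mul(-21, A), Q), Mul(A, Add(10, Mul(-1, Q)))) = Add(Mul(-21, A, Q), Mul(A, Add(10, Mul(-1, Q)))) = Add(Mul(A, Add(10, Mul(-1, Q))), Mul(-21, A, Q)))
Mul(Function('H')(-42, Function('W')(-5)), -35) = Mul(Mul(2, 4, Add(5, Mul(-11, -42))), -35) = Mul(Mul(2, 4, Add(5, 462)), -35) = Mul(Mul(2, 4, 467), -35) = Mul(3736, -35) = -130760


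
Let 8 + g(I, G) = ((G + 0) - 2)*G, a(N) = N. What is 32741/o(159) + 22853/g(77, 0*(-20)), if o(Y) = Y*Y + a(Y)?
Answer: -72639799/25440 ≈ -2855.3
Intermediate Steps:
g(I, G) = -8 + G*(-2 + G) (g(I, G) = -8 + ((G + 0) - 2)*G = -8 + (G - 2)*G = -8 + (-2 + G)*G = -8 + G*(-2 + G))
o(Y) = Y + Y² (o(Y) = Y*Y + Y = Y² + Y = Y + Y²)
32741/o(159) + 22853/g(77, 0*(-20)) = 32741/((159*(1 + 159))) + 22853/(-8 + (0*(-20))² - 0*(-20)) = 32741/((159*160)) + 22853/(-8 + 0² - 2*0) = 32741/25440 + 22853/(-8 + 0 + 0) = 32741*(1/25440) + 22853/(-8) = 32741/25440 + 22853*(-⅛) = 32741/25440 - 22853/8 = -72639799/25440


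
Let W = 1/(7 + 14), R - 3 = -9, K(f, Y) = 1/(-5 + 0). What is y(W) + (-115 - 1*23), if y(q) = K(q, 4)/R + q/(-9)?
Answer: -260767/1890 ≈ -137.97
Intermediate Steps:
K(f, Y) = -⅕ (K(f, Y) = 1/(-5) = -⅕)
R = -6 (R = 3 - 9 = -6)
W = 1/21 ≈ 0.047619
y(q) = 1/30 - q/9 (y(q) = -⅕/(-6) + q/(-9) = -⅕*(-⅙) + q*(-⅑) = 1/30 - q/9)
y(W) + (-115 - 1*23) = (1/30 - ⅑*1/21) + (-115 - 1*23) = (1/30 - 1/189) + (-115 - 23) = 53/1890 - 138 = -260767/1890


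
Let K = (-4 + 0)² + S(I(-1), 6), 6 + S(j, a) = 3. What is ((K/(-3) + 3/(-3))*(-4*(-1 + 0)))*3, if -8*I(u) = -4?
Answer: -64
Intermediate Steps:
I(u) = ½ (I(u) = -⅛*(-4) = ½)
S(j, a) = -3 (S(j, a) = -6 + 3 = -3)
K = 13 (K = (-4 + 0)² - 3 = (-4)² - 3 = 16 - 3 = 13)
((K/(-3) + 3/(-3))*(-4*(-1 + 0)))*3 = ((13/(-3) + 3/(-3))*(-4*(-1 + 0)))*3 = ((13*(-⅓) + 3*(-⅓))*(-4*(-1)))*3 = ((-13/3 - 1)*4)*3 = -16/3*4*3 = -64/3*3 = -64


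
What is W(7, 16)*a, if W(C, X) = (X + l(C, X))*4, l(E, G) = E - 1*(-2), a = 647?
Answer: 64700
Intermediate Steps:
l(E, G) = 2 + E (l(E, G) = E + 2 = 2 + E)
W(C, X) = 8 + 4*C + 4*X (W(C, X) = (X + (2 + C))*4 = (2 + C + X)*4 = 8 + 4*C + 4*X)
W(7, 16)*a = (8 + 4*7 + 4*16)*647 = (8 + 28 + 64)*647 = 100*647 = 64700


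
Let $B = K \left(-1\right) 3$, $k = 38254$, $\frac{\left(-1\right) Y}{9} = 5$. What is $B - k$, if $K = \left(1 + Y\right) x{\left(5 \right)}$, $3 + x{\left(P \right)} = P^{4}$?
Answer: $43850$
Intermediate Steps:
$Y = -45$ ($Y = \left(-9\right) 5 = -45$)
$x{\left(P \right)} = -3 + P^{4}$
$K = -27368$ ($K = \left(1 - 45\right) \left(-3 + 5^{4}\right) = - 44 \left(-3 + 625\right) = \left(-44\right) 622 = -27368$)
$B = 82104$ ($B = \left(-27368\right) \left(-1\right) 3 = 27368 \cdot 3 = 82104$)
$B - k = 82104 - 38254 = 43850$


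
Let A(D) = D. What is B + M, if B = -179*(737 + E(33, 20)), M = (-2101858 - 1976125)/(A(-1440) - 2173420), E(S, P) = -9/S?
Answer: -3154841855947/23923460 ≈ -1.3187e+5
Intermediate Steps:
M = 4077983/2174860 (M = (-2101858 - 1976125)/(-1440 - 2173420) = -4077983/(-2174860) = -4077983*(-1/2174860) = 4077983/2174860 ≈ 1.8751)
B = -1450616/11 (B = -179*(737 - 9/33) = -179*(737 - 9*1/33) = -179*(737 - 3/11) = -179*8104/11 = -1450616/11 ≈ -1.3187e+5)
B + M = -1450616/11 + 4077983/2174860 = -3154841855947/23923460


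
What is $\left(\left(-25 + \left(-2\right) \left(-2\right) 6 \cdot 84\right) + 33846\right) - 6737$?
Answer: $29100$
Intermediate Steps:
$\left(\left(-25 + \left(-2\right) \left(-2\right) 6 \cdot 84\right) + 33846\right) - 6737 = \left(\left(-25 + 4 \cdot 6 \cdot 84\right) + 33846\right) - 6737 = \left(\left(-25 + 24 \cdot 84\right) + 33846\right) - 6737 = \left(\left(-25 + 2016\right) + 33846\right) - 6737 = \left(1991 + 33846\right) - 6737 = 35837 - 6737 = 29100$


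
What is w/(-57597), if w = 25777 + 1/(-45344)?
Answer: -1168832287/2611678368 ≈ -0.44754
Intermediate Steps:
w = 1168832287/45344 (w = 25777 - 1/45344 = 1168832287/45344 ≈ 25777.)
w/(-57597) = (1168832287/45344)/(-57597) = (1168832287/45344)*(-1/57597) = -1168832287/2611678368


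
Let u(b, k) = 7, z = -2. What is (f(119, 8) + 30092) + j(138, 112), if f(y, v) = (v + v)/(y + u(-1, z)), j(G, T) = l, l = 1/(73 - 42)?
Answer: 58769987/1953 ≈ 30092.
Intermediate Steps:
l = 1/31 ≈ 0.032258
j(G, T) = 1/31
f(y, v) = 2*v/(7 + y) (f(y, v) = (v + v)/(y + 7) = (2*v)/(7 + y) = 2*v/(7 + y))
(f(119, 8) + 30092) + j(138, 112) = (2*8/(7 + 119) + 30092) + 1/31 = (2*8/126 + 30092) + 1/31 = (2*8*(1/126) + 30092) + 1/31 = (8/63 + 30092) + 1/31 = 1895804/63 + 1/31 = 58769987/1953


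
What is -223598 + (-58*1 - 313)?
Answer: -223969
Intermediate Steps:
-223598 + (-58*1 - 313) = -223598 + (-58 - 313) = -223598 - 371 = -223969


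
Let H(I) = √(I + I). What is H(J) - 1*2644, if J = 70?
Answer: -2644 + 2*√35 ≈ -2632.2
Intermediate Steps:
H(I) = √2*√I (H(I) = √(2*I) = √2*√I)
H(J) - 1*2644 = √2*√70 - 1*2644 = 2*√35 - 2644 = -2644 + 2*√35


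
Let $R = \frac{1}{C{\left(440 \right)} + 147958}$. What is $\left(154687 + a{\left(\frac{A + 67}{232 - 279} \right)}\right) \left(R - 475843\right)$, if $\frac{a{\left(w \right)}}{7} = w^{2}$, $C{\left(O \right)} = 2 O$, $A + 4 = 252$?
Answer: $- \frac{12124921469667281207}{164391571} \approx -7.3756 \cdot 10^{10}$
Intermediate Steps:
$A = 248$ ($A = -4 + 252 = 248$)
$R = \frac{1}{148838}$ ($R = \frac{1}{2 \cdot 440 + 147958} = \frac{1}{880 + 147958} = \frac{1}{148838} \approx 6.7187 \cdot 10^{-6}$)
$a{\left(w \right)} = 7 w^{2}$
$\left(154687 + a{\left(\frac{A + 67}{232 - 279} \right)}\right) \left(R - 475843\right) = \left(154687 + 7 \left(\frac{248 + 67}{232 - 279}\right)^{2}\right) \left(\frac{1}{148838} - 475843\right) = \left(154687 + 7 \left(\frac{315}{-47}\right)^{2}\right) \left(- \frac{70823520433}{148838}\right) = \left(154687 + 7 \left(315 \left(- \frac{1}{47}\right)\right)^{2}\right) \left(- \frac{70823520433}{148838}\right) = \left(154687 + 7 \left(- \frac{315}{47}\right)^{2}\right) \left(- \frac{70823520433}{148838}\right) = \left(154687 + 7 \cdot \frac{99225}{2209}\right) \left(- \frac{70823520433}{148838}\right) = \left(154687 + \frac{694575}{2209}\right) \left(- \frac{70823520433}{148838}\right) = \frac{342398158}{2209} \left(- \frac{70823520433}{148838}\right) = - \frac{12124921469667281207}{164391571}$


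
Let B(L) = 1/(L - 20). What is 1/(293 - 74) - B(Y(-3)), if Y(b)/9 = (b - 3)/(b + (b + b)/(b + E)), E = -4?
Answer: -1069/5694 ≈ -0.18774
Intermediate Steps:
Y(b) = 9*(-3 + b)/(b + 2*b/(-4 + b)) (Y(b) = 9*((b - 3)/(b + (b + b)/(b - 4))) = 9*((-3 + b)/(b + (2*b)/(-4 + b))) = 9*((-3 + b)/(b + 2*b/(-4 + b))) = 9*(-3 + b)/(b + 2*b/(-4 + b)))
B(L) = 1/(-20 + L)
1/(293 - 74) - B(Y(-3)) = 1/(293 - 74) - 1/(-20 + 9*(12 + (-3)**2 - 7*(-3))/(-3*(-2 - 3))) = 1/219 - 1/(-20 + 9*(-1/3)*(12 + 9 + 21)/(-5)) = 1/219 - 1/(-20 + 9*(-1/3)*(-1/5)*42) = 1/219 - 1/(-20 + 126/5) = 1/219 - 1/26/5 = 1/219 - 1*5/26 = 1/219 - 5/26 = -1069/5694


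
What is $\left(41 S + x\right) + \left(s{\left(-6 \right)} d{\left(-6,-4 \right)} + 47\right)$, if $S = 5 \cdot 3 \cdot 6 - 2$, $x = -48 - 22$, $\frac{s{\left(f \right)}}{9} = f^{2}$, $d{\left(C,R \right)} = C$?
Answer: $1641$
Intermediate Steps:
$s{\left(f \right)} = 9 f^{2}$
$x = -70$ ($x = -48 - 22 = -70$)
$S = 88$ ($S = 15 \cdot 6 - 2 = 90 - 2 = 88$)
$\left(41 S + x\right) + \left(s{\left(-6 \right)} d{\left(-6,-4 \right)} + 47\right) = \left(41 \cdot 88 - 70\right) + \left(9 \left(-6\right)^{2} \left(-6\right) + 47\right) = \left(3608 - 70\right) + \left(9 \cdot 36 \left(-6\right) + 47\right) = 3538 + \left(324 \left(-6\right) + 47\right) = 3538 + \left(-1944 + 47\right) = 3538 - 1897 = 1641$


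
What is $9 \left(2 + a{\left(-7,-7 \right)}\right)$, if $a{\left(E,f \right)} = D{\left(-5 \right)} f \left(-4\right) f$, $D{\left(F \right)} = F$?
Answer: $8838$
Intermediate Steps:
$a{\left(E,f \right)} = 20 f^{2}$ ($a{\left(E,f \right)} = - 5 f \left(-4\right) f = - 5 \left(- 4 f\right) f = 20 f f = 20 f^{2}$)
$9 \left(2 + a{\left(-7,-7 \right)}\right) = 9 \left(2 + 20 \left(-7\right)^{2}\right) = 9 \left(2 + 20 \cdot 49\right) = 9 \left(2 + 980\right) = 9 \cdot 982 = 8838$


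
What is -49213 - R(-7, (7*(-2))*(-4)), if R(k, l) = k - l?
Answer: -49150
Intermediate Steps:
-49213 - R(-7, (7*(-2))*(-4)) = -49213 - (-7 - 7*(-2)*(-4)) = -49213 - (-7 - (-14)*(-4)) = -49213 - (-7 - 1*56) = -49213 - (-7 - 56) = -49213 - 1*(-63) = -49213 + 63 = -49150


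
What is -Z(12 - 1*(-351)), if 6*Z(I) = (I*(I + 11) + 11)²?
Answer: -18434307529/6 ≈ -3.0724e+9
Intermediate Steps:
Z(I) = (11 + I*(11 + I))²/6 (Z(I) = (I*(I + 11) + 11)²/6 = (I*(11 + I) + 11)²/6 = (11 + I*(11 + I))²/6)
-Z(12 - 1*(-351)) = -(11 + (12 - 1*(-351))² + 11*(12 - 1*(-351)))²/6 = -(11 + (12 + 351)² + 11*(12 + 351))²/6 = -(11 + 363² + 11*363)²/6 = -(11 + 131769 + 3993)²/6 = -135773²/6 = -18434307529/6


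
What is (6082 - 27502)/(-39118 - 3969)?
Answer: 21420/43087 ≈ 0.49713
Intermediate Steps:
(6082 - 27502)/(-39118 - 3969) = -21420/(-43087) = -21420*(-1/43087) = 21420/43087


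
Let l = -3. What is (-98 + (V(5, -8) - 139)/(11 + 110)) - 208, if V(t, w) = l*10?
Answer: -37195/121 ≈ -307.40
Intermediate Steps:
V(t, w) = -30 (V(t, w) = -3*10 = -30)
(-98 + (V(5, -8) - 139)/(11 + 110)) - 208 = (-98 + (-30 - 139)/(11 + 110)) - 208 = (-98 - 169/121) - 208 = -12027/121 - 208 = -37195/121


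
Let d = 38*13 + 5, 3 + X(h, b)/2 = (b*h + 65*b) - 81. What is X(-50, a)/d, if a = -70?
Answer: -2268/499 ≈ -4.5451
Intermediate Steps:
X(h, b) = -168 + 130*b + 2*b*h (X(h, b) = -6 + 2*((b*h + 65*b) - 81) = -6 + 2*((65*b + b*h) - 81) = -6 + 2*(-81 + 65*b + b*h) = -6 + (-162 + 130*b + 2*b*h) = -168 + 130*b + 2*b*h)
d = 499 (d = 494 + 5 = 499)
X(-50, a)/d = (-168 + 130*(-70) + 2*(-70)*(-50))/499 = (-168 - 9100 + 7000)*(1/499) = -2268*1/499 = -2268/499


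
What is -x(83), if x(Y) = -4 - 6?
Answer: 10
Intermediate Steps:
x(Y) = -10
-x(83) = -1*(-10) = 10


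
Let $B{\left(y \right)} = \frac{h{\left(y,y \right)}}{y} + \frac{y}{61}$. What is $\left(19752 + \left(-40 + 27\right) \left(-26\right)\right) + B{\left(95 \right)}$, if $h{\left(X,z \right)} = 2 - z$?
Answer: $\frac{116424902}{5795} \approx 20091.0$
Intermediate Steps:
$B{\left(y \right)} = \frac{y}{61} + \frac{2 - y}{y}$ ($B{\left(y \right)} = \frac{2 - y}{y} + \frac{y}{61} = \frac{y}{61} + \frac{2 - y}{y}$)
$\left(19752 + \left(-40 + 27\right) \left(-26\right)\right) + B{\left(95 \right)} = \left(19752 + \left(-40 + 27\right) \left(-26\right)\right) + \left(-1 + \frac{2}{95} + \frac{1}{61} \cdot 95\right) = \left(19752 - -338\right) + \left(-1 + 2 \cdot \frac{1}{95} + \frac{95}{61}\right) = \left(19752 + 338\right) + \left(-1 + \frac{2}{95} + \frac{95}{61}\right) = 20090 + \frac{3352}{5795} = \frac{116424902}{5795}$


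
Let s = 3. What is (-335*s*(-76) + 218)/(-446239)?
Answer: -76598/446239 ≈ -0.17165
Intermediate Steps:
(-335*s*(-76) + 218)/(-446239) = (-1005*(-76) + 218)/(-446239) = (-335*(-228) + 218)*(-1/446239) = (76380 + 218)*(-1/446239) = 76598*(-1/446239) = -76598/446239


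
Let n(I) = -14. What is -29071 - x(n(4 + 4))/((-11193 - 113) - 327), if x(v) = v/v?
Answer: -338182942/11633 ≈ -29071.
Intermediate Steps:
x(v) = 1
-29071 - x(n(4 + 4))/((-11193 - 113) - 327) = -29071 - 1/((-11193 - 113) - 327) = -29071 - 1/(-11306 - 327) = -29071 - 1/(-11633) = -29071 - (-1)/11633 = -29071 - 1*(-1/11633) = -29071 + 1/11633 = -338182942/11633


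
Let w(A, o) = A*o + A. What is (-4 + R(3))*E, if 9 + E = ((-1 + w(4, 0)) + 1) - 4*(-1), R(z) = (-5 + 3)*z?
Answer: 10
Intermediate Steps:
w(A, o) = A + A*o
R(z) = -2*z
E = -1 (E = -9 + (((-1 + 4*(1 + 0)) + 1) - 4*(-1)) = -9 + (((-1 + 4*1) + 1) + 4) = -9 + (((-1 + 4) + 1) + 4) = -9 + ((3 + 1) + 4) = -9 + (4 + 4) = -9 + 8 = -1)
(-4 + R(3))*E = (-4 - 2*3)*(-1) = (-4 - 6)*(-1) = -10*(-1) = 10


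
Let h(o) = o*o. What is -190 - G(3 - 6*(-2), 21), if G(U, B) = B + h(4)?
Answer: -227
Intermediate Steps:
h(o) = o²
G(U, B) = 16 + B (G(U, B) = B + 4² = B + 16 = 16 + B)
-190 - G(3 - 6*(-2), 21) = -190 - (16 + 21) = -190 - 1*37 = -190 - 37 = -227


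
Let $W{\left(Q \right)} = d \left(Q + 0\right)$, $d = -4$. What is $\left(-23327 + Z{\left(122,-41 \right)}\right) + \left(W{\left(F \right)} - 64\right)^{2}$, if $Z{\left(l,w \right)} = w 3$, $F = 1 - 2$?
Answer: $-19850$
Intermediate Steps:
$F = -1$
$Z{\left(l,w \right)} = 3 w$
$W{\left(Q \right)} = - 4 Q$ ($W{\left(Q \right)} = - 4 \left(Q + 0\right) = - 4 Q$)
$\left(-23327 + Z{\left(122,-41 \right)}\right) + \left(W{\left(F \right)} - 64\right)^{2} = \left(-23327 + 3 \left(-41\right)\right) + \left(\left(-4\right) \left(-1\right) - 64\right)^{2} = \left(-23327 - 123\right) + \left(4 - 64\right)^{2} = -23450 + \left(-60\right)^{2} = -23450 + 3600 = -19850$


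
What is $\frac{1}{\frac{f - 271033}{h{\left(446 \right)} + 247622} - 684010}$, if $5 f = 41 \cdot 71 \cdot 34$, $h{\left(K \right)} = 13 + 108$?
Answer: $- \frac{1238715}{847294703341} \approx -1.462 \cdot 10^{-6}$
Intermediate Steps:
$h{\left(K \right)} = 121$
$f = \frac{98974}{5}$ ($f = \frac{41 \cdot 71 \cdot 34}{5} = \frac{2911 \cdot 34}{5} = \frac{1}{5} \cdot 98974 = \frac{98974}{5} \approx 19795.0$)
$\frac{1}{\frac{f - 271033}{h{\left(446 \right)} + 247622} - 684010} = \frac{1}{\frac{\frac{98974}{5} - 271033}{121 + 247622} - 684010} = \frac{1}{\frac{\frac{98974}{5} - 271033}{247743} - 684010} = \frac{1}{\left(- \frac{1256191}{5}\right) \frac{1}{247743} - 684010} = \frac{1}{- \frac{1256191}{1238715} - 684010} = \frac{1}{- \frac{847294703341}{1238715}} = - \frac{1238715}{847294703341}$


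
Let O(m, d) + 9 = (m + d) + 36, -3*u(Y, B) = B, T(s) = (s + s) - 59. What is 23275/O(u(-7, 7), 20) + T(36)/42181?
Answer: 2945290067/5652254 ≈ 521.08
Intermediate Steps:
T(s) = -59 + 2*s (T(s) = 2*s - 59 = -59 + 2*s)
u(Y, B) = -B/3
O(m, d) = 27 + d + m (O(m, d) = -9 + ((m + d) + 36) = -9 + ((d + m) + 36) = -9 + (36 + d + m) = 27 + d + m)
23275/O(u(-7, 7), 20) + T(36)/42181 = 23275/(27 + 20 - ⅓*7) + (-59 + 2*36)/42181 = 23275/(27 + 20 - 7/3) + (-59 + 72)*(1/42181) = 23275/(134/3) + 13*(1/42181) = 23275*(3/134) + 13/42181 = 69825/134 + 13/42181 = 2945290067/5652254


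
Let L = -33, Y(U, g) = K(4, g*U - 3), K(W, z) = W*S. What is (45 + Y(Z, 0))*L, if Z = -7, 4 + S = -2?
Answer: -693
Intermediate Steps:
S = -6 (S = -4 - 2 = -6)
K(W, z) = -6*W (K(W, z) = W*(-6) = -6*W)
Y(U, g) = -24 (Y(U, g) = -6*4 = -24)
(45 + Y(Z, 0))*L = (45 - 24)*(-33) = 21*(-33) = -693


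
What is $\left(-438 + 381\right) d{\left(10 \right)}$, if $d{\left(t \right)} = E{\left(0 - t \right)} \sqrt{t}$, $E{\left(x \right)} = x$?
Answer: $570 \sqrt{10} \approx 1802.5$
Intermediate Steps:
$d{\left(t \right)} = - t^{\frac{3}{2}}$ ($d{\left(t \right)} = \left(0 - t\right) \sqrt{t} = - t \sqrt{t} = - t^{\frac{3}{2}}$)
$\left(-438 + 381\right) d{\left(10 \right)} = \left(-438 + 381\right) \left(- 10^{\frac{3}{2}}\right) = - 57 \left(- 10 \sqrt{10}\right) = 570 \sqrt{10}$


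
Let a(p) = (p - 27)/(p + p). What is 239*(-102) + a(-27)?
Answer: -24377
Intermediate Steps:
a(p) = (-27 + p)/(2*p) (a(p) = (-27 + p)/((2*p)) = (-27 + p)*(1/(2*p)) = (-27 + p)/(2*p))
239*(-102) + a(-27) = 239*(-102) + (½)*(-27 - 27)/(-27) = -24378 + (½)*(-1/27)*(-54) = -24378 + 1 = -24377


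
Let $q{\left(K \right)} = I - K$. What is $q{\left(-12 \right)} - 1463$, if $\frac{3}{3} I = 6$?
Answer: $-1445$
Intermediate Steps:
$I = 6$
$q{\left(K \right)} = 6 - K$
$q{\left(-12 \right)} - 1463 = \left(6 - -12\right) - 1463 = \left(6 + 12\right) - 1463 = 18 - 1463 = -1445$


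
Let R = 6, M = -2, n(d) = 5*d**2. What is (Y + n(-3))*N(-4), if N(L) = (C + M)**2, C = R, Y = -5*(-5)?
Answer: 1120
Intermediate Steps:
Y = 25
C = 6
N(L) = 16 (N(L) = (6 - 2)**2 = 4**2 = 16)
(Y + n(-3))*N(-4) = (25 + 5*(-3)**2)*16 = (25 + 5*9)*16 = (25 + 45)*16 = 70*16 = 1120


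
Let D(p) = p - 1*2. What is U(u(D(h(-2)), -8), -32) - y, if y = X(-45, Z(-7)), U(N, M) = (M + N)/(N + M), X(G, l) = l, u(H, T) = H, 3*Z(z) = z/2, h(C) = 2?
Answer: 13/6 ≈ 2.1667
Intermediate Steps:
D(p) = -2 + p (D(p) = p - 2 = -2 + p)
Z(z) = z/6 (Z(z) = (z/2)/3 = z/6)
U(N, M) = 1 (U(N, M) = (M + N)/(M + N) = 1)
y = -7/6 (y = (1/6)*(-7) = -7/6 ≈ -1.1667)
U(u(D(h(-2)), -8), -32) - y = 1 - 1*(-7/6) = 1 + 7/6 = 13/6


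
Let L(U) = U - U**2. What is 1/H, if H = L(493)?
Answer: -1/242556 ≈ -4.1228e-6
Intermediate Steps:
H = -242556 (H = 493*(1 - 1*493) = 493*(1 - 493) = 493*(-492) = -242556)
1/H = 1/(-242556) = -1/242556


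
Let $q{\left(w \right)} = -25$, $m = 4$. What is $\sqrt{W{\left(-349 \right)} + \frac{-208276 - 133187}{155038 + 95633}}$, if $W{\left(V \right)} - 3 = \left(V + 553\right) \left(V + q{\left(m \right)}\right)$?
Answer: $\frac{i \sqrt{532669860734254}}{83557} \approx 276.21 i$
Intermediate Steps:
$W{\left(V \right)} = 3 + \left(-25 + V\right) \left(553 + V\right)$ ($W{\left(V \right)} = 3 + \left(V + 553\right) \left(V - 25\right) = 3 + \left(553 + V\right) \left(-25 + V\right) = 3 + \left(-25 + V\right) \left(553 + V\right)$)
$\sqrt{W{\left(-349 \right)} + \frac{-208276 - 133187}{155038 + 95633}} = \sqrt{\left(-13822 + \left(-349\right)^{2} + 528 \left(-349\right)\right) + \frac{-208276 - 133187}{155038 + 95633}} = \sqrt{\left(-13822 + 121801 - 184272\right) - \frac{341463}{250671}} = \sqrt{-76293 - \frac{113821}{83557}} = \sqrt{- \frac{6374928022}{83557}} = \frac{i \sqrt{532669860734254}}{83557}$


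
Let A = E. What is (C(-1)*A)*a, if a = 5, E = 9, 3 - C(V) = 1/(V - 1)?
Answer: 315/2 ≈ 157.50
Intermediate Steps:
C(V) = 3 - 1/(-1 + V) (C(V) = 3 - 1/(V - 1) = 3 - 1/(-1 + V))
A = 9
(C(-1)*A)*a = (((-4 + 3*(-1))/(-1 - 1))*9)*5 = (((-4 - 3)/(-2))*9)*5 = (-½*(-7)*9)*5 = ((7/2)*9)*5 = (63/2)*5 = 315/2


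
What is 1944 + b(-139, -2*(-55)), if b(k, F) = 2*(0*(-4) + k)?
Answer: 1666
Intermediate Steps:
b(k, F) = 2*k (b(k, F) = 2*(0 + k) = 2*k)
1944 + b(-139, -2*(-55)) = 1944 + 2*(-139) = 1944 - 278 = 1666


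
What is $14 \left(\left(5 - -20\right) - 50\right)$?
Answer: $-350$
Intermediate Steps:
$14 \left(\left(5 - -20\right) - 50\right) = 14 \left(\left(5 + 20\right) - 50\right) = 14 \left(25 - 50\right) = 14 \left(-25\right) = -350$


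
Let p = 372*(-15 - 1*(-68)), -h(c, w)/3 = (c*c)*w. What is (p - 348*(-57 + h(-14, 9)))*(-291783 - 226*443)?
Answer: -737231620368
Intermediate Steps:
h(c, w) = -3*w*c² (h(c, w) = -3*c*c*w = -3*c²*w = -3*w*c²)
p = 19716 (p = 372*(-15 + 68) = 372*53 = 19716)
(p - 348*(-57 + h(-14, 9)))*(-291783 - 226*443) = (19716 - 348*(-57 - 3*9*(-14)²))*(-291783 - 226*443) = (19716 - 348*(-57 - 3*9*196))*(-291783 - 100118) = (19716 - 348*(-57 - 5292))*(-391901) = (19716 - 348*(-5349))*(-391901) = (19716 + 1861452)*(-391901) = 1881168*(-391901) = -737231620368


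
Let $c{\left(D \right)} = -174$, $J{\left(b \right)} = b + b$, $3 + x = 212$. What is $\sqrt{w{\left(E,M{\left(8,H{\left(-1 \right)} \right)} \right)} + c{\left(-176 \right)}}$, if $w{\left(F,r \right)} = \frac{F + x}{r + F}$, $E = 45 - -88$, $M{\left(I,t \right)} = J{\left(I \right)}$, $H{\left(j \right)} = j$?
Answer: $\frac{4 i \sqrt{238251}}{149} \approx 13.104 i$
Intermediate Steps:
$x = 209$ ($x = -3 + 212 = 209$)
$J{\left(b \right)} = 2 b$
$M{\left(I,t \right)} = 2 I$
$E = 133$ ($E = 45 + 88 = 133$)
$w{\left(F,r \right)} = \frac{209 + F}{F + r}$ ($w{\left(F,r \right)} = \frac{F + 209}{r + F} = \frac{209 + F}{F + r}$)
$\sqrt{w{\left(E,M{\left(8,H{\left(-1 \right)} \right)} \right)} + c{\left(-176 \right)}} = \sqrt{\frac{209 + 133}{133 + 2 \cdot 8} - 174} = \sqrt{\frac{1}{133 + 16} \cdot 342 - 174} = \sqrt{\frac{1}{149} \cdot 342 - 174} = \sqrt{\frac{342}{149} - 174} = \sqrt{- \frac{25584}{149}} = \frac{4 i \sqrt{238251}}{149}$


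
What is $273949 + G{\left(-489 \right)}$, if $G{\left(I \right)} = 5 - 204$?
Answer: $273750$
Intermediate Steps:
$G{\left(I \right)} = -199$ ($G{\left(I \right)} = 5 - 204 = -199$)
$273949 + G{\left(-489 \right)} = 273949 - 199 = 273750$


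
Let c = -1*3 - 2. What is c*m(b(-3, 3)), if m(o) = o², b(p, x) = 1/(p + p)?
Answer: -5/36 ≈ -0.13889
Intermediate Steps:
b(p, x) = 1/(2*p)
c = -5 (c = -3 - 2 = -5)
c*m(b(-3, 3)) = -5*((½)/(-3))² = -5*((½)*(-⅓))² = -5*(-⅙)² = -5*1/36 = -5/36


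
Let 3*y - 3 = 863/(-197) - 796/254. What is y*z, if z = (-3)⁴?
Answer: -3049650/25019 ≈ -121.89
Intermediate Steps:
y = -37650/25019 (y = 1 + (863/(-197) - 796/254)/3 = 1 + (863*(-1/197) - 796*1/254)/3 = 1 + (-863/197 - 398/127)/3 = 1 + (⅓)*(-188007/25019) = 1 - 62669/25019 = -37650/25019 ≈ -1.5049)
z = 81
y*z = -37650/25019*81 = -3049650/25019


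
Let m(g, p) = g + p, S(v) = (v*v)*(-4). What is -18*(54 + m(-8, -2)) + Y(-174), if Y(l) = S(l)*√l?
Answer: -792 - 121104*I*√174 ≈ -792.0 - 1.5975e+6*I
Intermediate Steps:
S(v) = -4*v² (S(v) = v²*(-4) = -4*v²)
Y(l) = -4*l^(5/2) (Y(l) = (-4*l²)*√l = -4*l^(5/2))
-18*(54 + m(-8, -2)) + Y(-174) = -18*(54 + (-8 - 2)) - 121104*I*√174 = -18*(54 - 10) - 121104*I*√174 = -18*44 - 121104*I*√174 = -792 - 121104*I*√174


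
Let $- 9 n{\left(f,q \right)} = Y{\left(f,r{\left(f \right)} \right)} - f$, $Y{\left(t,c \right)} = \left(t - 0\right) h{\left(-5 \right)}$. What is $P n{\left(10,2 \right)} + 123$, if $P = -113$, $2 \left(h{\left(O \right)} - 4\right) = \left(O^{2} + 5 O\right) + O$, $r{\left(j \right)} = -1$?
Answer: $\frac{1672}{9} \approx 185.78$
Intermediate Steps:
$h{\left(O \right)} = 4 + \frac{O^{2}}{2} + 3 O$ ($h{\left(O \right)} = 4 + \frac{\left(O^{2} + 5 O\right) + O}{2} = 4 + \frac{O^{2} + 6 O}{2} = 4 + \left(\frac{O^{2}}{2} + 3 O\right) = 4 + \frac{O^{2}}{2} + 3 O$)
$Y{\left(t,c \right)} = \frac{3 t}{2}$ ($Y{\left(t,c \right)} = \left(t - 0\right) \left(4 + \frac{\left(-5\right)^{2}}{2} + 3 \left(-5\right)\right) = \left(t + \left(-4 + 4\right)\right) \left(4 + \frac{1}{2} \cdot 25 - 15\right) = \left(t + 0\right) \left(4 + \frac{25}{2} - 15\right) = t \frac{3}{2} = \frac{3 t}{2}$)
$n{\left(f,q \right)} = - \frac{f}{18}$ ($n{\left(f,q \right)} = - \frac{\frac{3 f}{2} - f}{9} = - \frac{\frac{1}{2} f}{9} = - \frac{f}{18}$)
$P n{\left(10,2 \right)} + 123 = - 113 \left(\left(- \frac{1}{18}\right) 10\right) + 123 = \left(-113\right) \left(- \frac{5}{9}\right) + 123 = \frac{565}{9} + 123 = \frac{1672}{9}$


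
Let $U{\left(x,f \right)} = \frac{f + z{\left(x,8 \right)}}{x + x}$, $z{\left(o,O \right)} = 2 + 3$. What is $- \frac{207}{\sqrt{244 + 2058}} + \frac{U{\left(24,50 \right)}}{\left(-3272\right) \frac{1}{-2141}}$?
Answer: $\frac{117755}{157056} - \frac{207 \sqrt{2302}}{2302} \approx -3.5646$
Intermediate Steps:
$z{\left(o,O \right)} = 5$
$U{\left(x,f \right)} = \frac{5 + f}{2 x}$ ($U{\left(x,f \right)} = \frac{f + 5}{x + x} = \frac{5 + f}{2 x}$)
$- \frac{207}{\sqrt{244 + 2058}} + \frac{U{\left(24,50 \right)}}{\left(-3272\right) \frac{1}{-2141}} = - \frac{207}{\sqrt{244 + 2058}} + \frac{\frac{1}{2} \cdot \frac{1}{24} \left(5 + 50\right)}{\left(-3272\right) \frac{1}{-2141}} = - \frac{207}{\sqrt{2302}} + \frac{\frac{1}{2} \cdot \frac{1}{24} \cdot 55}{\left(-3272\right) \left(- \frac{1}{2141}\right)} = - 207 \frac{\sqrt{2302}}{2302} + \frac{55}{48 \cdot \frac{3272}{2141}} = - \frac{207 \sqrt{2302}}{2302} + \frac{55}{48} \cdot \frac{2141}{3272} = - \frac{207 \sqrt{2302}}{2302} + \frac{117755}{157056} = \frac{117755}{157056} - \frac{207 \sqrt{2302}}{2302}$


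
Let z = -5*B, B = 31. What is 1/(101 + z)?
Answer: -1/54 ≈ -0.018519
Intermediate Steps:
z = -155 (z = -5*31 = -155)
1/(101 + z) = 1/(101 - 155) = 1/(-54) = -1/54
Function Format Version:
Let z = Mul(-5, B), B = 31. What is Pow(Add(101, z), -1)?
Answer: Rational(-1, 54) ≈ -0.018519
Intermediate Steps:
z = -155 (z = Mul(-5, 31) = -155)
Pow(Add(101, z), -1) = Pow(Add(101, -155), -1) = Pow(-54, -1) = Rational(-1, 54)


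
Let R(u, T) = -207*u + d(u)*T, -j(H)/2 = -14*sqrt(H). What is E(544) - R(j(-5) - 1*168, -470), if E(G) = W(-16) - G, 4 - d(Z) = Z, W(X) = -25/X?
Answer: 728345/16 - 7364*I*sqrt(5) ≈ 45522.0 - 16466.0*I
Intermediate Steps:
j(H) = 28*sqrt(H) (j(H) = -(-28)*sqrt(H) = 28*sqrt(H))
d(Z) = 4 - Z
E(G) = 25/16 - G (E(G) = -25/(-16) - G = -25*(-1/16) - G = 25/16 - G)
R(u, T) = -207*u + T*(4 - u) (R(u, T) = -207*u + (4 - u)*T = -207*u + T*(4 - u))
E(544) - R(j(-5) - 1*168, -470) = (25/16 - 1*544) - (-207*(28*sqrt(-5) - 1*168) - 1*(-470)*(-4 + (28*sqrt(-5) - 1*168))) = (25/16 - 544) - (-207*(28*(I*sqrt(5)) - 168) - 1*(-470)*(-4 + (28*(I*sqrt(5)) - 168))) = -8679/16 - (-207*(28*I*sqrt(5) - 168) - 1*(-470)*(-4 + (28*I*sqrt(5) - 168))) = -8679/16 - (-207*(-168 + 28*I*sqrt(5)) - 1*(-470)*(-4 + (-168 + 28*I*sqrt(5)))) = -8679/16 - ((34776 - 5796*I*sqrt(5)) - 1*(-470)*(-172 + 28*I*sqrt(5))) = -8679/16 - ((34776 - 5796*I*sqrt(5)) + (-80840 + 13160*I*sqrt(5))) = -8679/16 - (-46064 + 7364*I*sqrt(5)) = -8679/16 + (46064 - 7364*I*sqrt(5)) = 728345/16 - 7364*I*sqrt(5)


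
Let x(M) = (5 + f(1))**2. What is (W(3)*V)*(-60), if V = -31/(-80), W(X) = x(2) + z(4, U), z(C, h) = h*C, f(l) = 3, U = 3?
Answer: -1767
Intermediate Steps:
z(C, h) = C*h
x(M) = 64 (x(M) = (5 + 3)**2 = 8**2 = 64)
W(X) = 76 (W(X) = 64 + 4*3 = 64 + 12 = 76)
V = 31/80 (V = -31*(-1/80) = 31/80 ≈ 0.38750)
(W(3)*V)*(-60) = (76*(31/80))*(-60) = (589/20)*(-60) = -1767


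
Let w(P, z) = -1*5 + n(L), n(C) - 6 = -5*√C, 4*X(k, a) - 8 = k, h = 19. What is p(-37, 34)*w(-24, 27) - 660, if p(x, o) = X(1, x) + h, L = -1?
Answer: -2555/4 - 425*I/4 ≈ -638.75 - 106.25*I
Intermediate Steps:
X(k, a) = 2 + k/4
n(C) = 6 - 5*√C
p(x, o) = 85/4 (p(x, o) = (2 + (¼)*1) + 19 = (2 + ¼) + 19 = 9/4 + 19 = 85/4)
w(P, z) = 1 - 5*I (w(P, z) = -1*5 + (6 - 5*I) = -5 + (6 - 5*I) = 1 - 5*I)
p(-37, 34)*w(-24, 27) - 660 = 85*(1 - 5*I)/4 - 660 = (85/4 - 425*I/4) - 660 = -2555/4 - 425*I/4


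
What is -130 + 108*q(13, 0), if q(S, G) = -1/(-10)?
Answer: -596/5 ≈ -119.20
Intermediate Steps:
q(S, G) = 1/10 (q(S, G) = -1*(-1/10) = 1/10)
-130 + 108*q(13, 0) = -130 + 108*(1/10) = -130 + 54/5 = -596/5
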